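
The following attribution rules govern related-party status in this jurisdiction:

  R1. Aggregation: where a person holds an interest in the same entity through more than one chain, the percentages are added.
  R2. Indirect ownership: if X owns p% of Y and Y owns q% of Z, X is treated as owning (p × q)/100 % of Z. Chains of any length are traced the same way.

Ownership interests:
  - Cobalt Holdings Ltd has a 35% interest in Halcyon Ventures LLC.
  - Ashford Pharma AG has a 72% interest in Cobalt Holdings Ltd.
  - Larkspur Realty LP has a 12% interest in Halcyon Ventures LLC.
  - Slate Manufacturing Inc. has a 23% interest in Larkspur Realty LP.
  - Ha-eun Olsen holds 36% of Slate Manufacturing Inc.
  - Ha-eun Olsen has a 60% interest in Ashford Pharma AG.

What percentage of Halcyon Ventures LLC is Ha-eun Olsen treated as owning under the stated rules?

Chain via Slate Manufacturing Inc. → Larkspur Realty LP (R2): 36% × 23% × 12% = 0.9936% of Halcyon Ventures LLC.
Chain via Ashford Pharma AG → Cobalt Holdings Ltd (R2): 60% × 72% × 35% = 15.12% of Halcyon Ventures LLC.
Aggregating (R1): 0.9936% + 15.12% = 16.1136%.

16.1136%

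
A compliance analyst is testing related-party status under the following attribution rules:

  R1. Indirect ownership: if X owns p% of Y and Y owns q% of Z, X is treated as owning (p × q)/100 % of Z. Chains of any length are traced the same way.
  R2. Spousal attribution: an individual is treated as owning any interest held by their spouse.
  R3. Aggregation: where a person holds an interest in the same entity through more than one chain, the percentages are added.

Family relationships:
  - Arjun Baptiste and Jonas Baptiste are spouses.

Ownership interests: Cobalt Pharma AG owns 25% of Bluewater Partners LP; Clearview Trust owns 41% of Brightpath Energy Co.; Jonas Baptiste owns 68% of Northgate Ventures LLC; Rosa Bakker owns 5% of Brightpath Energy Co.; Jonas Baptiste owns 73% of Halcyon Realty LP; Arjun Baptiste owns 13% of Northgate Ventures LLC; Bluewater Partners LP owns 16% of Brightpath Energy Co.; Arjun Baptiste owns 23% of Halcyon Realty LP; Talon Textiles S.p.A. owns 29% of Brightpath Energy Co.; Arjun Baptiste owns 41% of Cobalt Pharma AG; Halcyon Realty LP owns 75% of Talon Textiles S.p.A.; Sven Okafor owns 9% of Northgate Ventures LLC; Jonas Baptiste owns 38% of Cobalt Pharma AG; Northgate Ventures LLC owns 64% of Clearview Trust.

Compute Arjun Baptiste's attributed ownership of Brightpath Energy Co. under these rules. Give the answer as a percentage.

By spousal attribution (R2), Arjun Baptiste is treated as also owning Jonas Baptiste's interest in Halcyon Realty LP, giving 23% + 73% = 96%.
By spousal attribution (R2), Arjun Baptiste is treated as also owning Jonas Baptiste's interest in Northgate Ventures LLC, giving 13% + 68% = 81%.
By spousal attribution (R2), Arjun Baptiste is treated as also owning Jonas Baptiste's interest in Cobalt Pharma AG, giving 41% + 38% = 79%.
Chain via Halcyon Realty LP → Talon Textiles S.p.A. (R1): 96% × 75% × 29% = 20.88% of Brightpath Energy Co.
Chain via Northgate Ventures LLC → Clearview Trust (R1): 81% × 64% × 41% = 21.2544% of Brightpath Energy Co.
Chain via Cobalt Pharma AG → Bluewater Partners LP (R1): 79% × 25% × 16% = 3.16% of Brightpath Energy Co.
Aggregating (R3): 20.88% + 21.2544% + 3.16% = 45.2944%.

45.2944%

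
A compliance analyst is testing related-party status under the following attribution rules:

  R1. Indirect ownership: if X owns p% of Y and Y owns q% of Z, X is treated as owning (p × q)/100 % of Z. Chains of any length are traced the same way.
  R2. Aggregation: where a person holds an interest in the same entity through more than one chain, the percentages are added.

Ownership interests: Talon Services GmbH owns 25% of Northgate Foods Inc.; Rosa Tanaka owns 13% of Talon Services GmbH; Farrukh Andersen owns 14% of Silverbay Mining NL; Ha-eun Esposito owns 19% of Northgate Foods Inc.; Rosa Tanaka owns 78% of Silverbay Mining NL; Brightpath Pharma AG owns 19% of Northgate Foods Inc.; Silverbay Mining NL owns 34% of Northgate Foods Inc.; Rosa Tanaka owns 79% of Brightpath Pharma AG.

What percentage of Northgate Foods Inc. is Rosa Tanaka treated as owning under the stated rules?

Chain via Silverbay Mining NL (R1): 78% × 34% = 26.52% of Northgate Foods Inc.
Chain via Talon Services GmbH (R1): 13% × 25% = 3.25% of Northgate Foods Inc.
Chain via Brightpath Pharma AG (R1): 79% × 19% = 15.01% of Northgate Foods Inc.
Aggregating (R2): 26.52% + 3.25% + 15.01% = 44.78%.

44.78%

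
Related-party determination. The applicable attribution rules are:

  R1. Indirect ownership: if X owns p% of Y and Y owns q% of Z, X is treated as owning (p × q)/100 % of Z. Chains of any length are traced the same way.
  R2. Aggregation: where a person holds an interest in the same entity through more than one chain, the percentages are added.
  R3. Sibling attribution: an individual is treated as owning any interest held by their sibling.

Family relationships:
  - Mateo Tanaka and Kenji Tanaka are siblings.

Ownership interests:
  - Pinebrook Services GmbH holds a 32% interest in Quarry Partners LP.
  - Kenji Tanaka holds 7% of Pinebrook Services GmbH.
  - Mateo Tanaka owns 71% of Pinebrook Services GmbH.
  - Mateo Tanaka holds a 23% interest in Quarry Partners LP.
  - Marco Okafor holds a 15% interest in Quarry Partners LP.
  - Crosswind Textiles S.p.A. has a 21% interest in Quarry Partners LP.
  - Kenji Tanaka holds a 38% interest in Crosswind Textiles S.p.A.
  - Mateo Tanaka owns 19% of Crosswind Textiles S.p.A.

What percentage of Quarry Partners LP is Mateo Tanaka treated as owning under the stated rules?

59.93%

By sibling attribution (R3), Mateo Tanaka is treated as also owning Kenji Tanaka's interest in Crosswind Textiles S.p.A, giving 19% + 38% = 57%.
By sibling attribution (R3), Mateo Tanaka is treated as also owning Kenji Tanaka's interest in Pinebrook Services GmbH, giving 71% + 7% = 78%.
Chain via Crosswind Textiles S.p.A. (R1): 57% × 21% = 11.97% of Quarry Partners LP.
Chain via Pinebrook Services GmbH (R1): 78% × 32% = 24.96% of Quarry Partners LP.
Direct interest in Quarry Partners LP: 23%.
Aggregating (R2): 11.97% + 24.96% + 23% = 59.93%.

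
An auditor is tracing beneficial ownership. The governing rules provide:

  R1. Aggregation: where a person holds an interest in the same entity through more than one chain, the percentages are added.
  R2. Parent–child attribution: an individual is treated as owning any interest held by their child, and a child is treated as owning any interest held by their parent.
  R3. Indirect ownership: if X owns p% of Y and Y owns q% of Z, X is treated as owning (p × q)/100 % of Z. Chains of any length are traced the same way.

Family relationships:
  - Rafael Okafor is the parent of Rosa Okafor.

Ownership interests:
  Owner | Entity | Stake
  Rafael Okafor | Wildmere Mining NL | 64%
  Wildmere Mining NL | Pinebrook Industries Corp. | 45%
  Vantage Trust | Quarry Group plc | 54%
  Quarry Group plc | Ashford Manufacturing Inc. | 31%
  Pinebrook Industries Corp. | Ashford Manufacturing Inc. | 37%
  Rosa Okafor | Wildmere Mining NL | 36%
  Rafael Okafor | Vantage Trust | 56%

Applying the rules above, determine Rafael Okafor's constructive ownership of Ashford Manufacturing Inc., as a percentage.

By parent–child attribution (R2), Rafael Okafor is treated as also owning Rosa Okafor's interest in Wildmere Mining NL, giving 64% + 36% = 100%.
Chain via Wildmere Mining NL → Pinebrook Industries Corp. (R3): 100% × 45% × 37% = 16.65% of Ashford Manufacturing Inc.
Chain via Vantage Trust → Quarry Group plc (R3): 56% × 54% × 31% = 9.3744% of Ashford Manufacturing Inc.
Aggregating (R1): 16.65% + 9.3744% = 26.0244%.

26.0244%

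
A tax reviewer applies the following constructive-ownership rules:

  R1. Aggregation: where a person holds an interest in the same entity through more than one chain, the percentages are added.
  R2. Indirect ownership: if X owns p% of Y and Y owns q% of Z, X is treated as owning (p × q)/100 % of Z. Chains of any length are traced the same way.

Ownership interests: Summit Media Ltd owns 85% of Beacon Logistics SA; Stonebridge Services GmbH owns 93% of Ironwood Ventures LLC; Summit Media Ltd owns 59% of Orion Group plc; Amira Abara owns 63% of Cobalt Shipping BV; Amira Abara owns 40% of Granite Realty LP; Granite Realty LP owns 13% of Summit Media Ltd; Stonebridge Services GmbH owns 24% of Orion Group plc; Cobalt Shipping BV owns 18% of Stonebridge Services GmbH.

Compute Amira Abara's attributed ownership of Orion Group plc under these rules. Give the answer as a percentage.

5.7896%

Chain via Cobalt Shipping BV → Stonebridge Services GmbH (R2): 63% × 18% × 24% = 2.7216% of Orion Group plc.
Chain via Granite Realty LP → Summit Media Ltd (R2): 40% × 13% × 59% = 3.068% of Orion Group plc.
Aggregating (R1): 2.7216% + 3.068% = 5.7896%.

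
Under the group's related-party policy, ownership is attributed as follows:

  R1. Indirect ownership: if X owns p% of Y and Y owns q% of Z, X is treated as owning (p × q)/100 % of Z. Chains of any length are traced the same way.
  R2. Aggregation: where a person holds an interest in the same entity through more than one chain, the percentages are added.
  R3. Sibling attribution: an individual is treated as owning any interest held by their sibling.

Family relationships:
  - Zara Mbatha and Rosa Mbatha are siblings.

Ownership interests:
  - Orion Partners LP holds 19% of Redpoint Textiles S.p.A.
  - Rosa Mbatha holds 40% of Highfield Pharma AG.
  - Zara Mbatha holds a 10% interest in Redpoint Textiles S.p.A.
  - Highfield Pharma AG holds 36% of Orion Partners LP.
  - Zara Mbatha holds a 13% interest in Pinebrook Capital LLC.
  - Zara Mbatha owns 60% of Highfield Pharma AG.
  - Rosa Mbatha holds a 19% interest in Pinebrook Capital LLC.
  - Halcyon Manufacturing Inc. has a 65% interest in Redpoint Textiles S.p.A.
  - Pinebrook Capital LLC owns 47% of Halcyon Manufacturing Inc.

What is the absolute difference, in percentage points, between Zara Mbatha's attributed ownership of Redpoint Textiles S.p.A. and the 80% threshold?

53.384

By sibling attribution (R3), Zara Mbatha is treated as also owning Rosa Mbatha's interest in Pinebrook Capital LLC, giving 13% + 19% = 32%.
By sibling attribution (R3), Zara Mbatha is treated as also owning Rosa Mbatha's interest in Highfield Pharma AG, giving 60% + 40% = 100%.
Chain via Pinebrook Capital LLC → Halcyon Manufacturing Inc. (R1): 32% × 47% × 65% = 9.776% of Redpoint Textiles S.p.A.
Chain via Highfield Pharma AG → Orion Partners LP (R1): 100% × 36% × 19% = 6.84% of Redpoint Textiles S.p.A.
Direct interest in Redpoint Textiles S.p.A: 10%.
Aggregating (R2): 9.776% + 6.84% + 10% = 26.616%.
26.616% falls short of the 80% threshold by 53.384 percentage points.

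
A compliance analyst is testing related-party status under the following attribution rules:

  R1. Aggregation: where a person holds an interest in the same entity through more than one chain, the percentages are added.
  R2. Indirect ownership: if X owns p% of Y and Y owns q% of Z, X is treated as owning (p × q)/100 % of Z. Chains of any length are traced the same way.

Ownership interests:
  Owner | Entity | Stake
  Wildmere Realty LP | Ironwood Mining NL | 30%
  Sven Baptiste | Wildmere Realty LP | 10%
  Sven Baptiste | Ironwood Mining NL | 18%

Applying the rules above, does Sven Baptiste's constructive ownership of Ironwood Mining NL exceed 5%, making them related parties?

Chain via Wildmere Realty LP (R2): 10% × 30% = 3% of Ironwood Mining NL.
Direct interest in Ironwood Mining NL: 18%.
Aggregating (R1): 3% + 18% = 21%.
21% exceeds the 5% threshold, so Sven is a related party to Ironwood Mining NL.

Yes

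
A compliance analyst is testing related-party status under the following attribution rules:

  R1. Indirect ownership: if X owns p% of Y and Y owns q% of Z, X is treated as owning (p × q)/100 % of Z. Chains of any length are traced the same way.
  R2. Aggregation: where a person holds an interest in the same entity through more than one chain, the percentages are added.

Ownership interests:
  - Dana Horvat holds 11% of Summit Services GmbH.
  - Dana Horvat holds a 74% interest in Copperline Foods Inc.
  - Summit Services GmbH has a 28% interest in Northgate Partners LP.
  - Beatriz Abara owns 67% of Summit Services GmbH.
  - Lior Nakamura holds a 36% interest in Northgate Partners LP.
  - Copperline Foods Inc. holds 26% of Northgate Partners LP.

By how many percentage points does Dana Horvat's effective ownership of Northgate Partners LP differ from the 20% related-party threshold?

2.32

Chain via Copperline Foods Inc. (R1): 74% × 26% = 19.24% of Northgate Partners LP.
Chain via Summit Services GmbH (R1): 11% × 28% = 3.08% of Northgate Partners LP.
Aggregating (R2): 19.24% + 3.08% = 22.32%.
22.32% exceeds the 20% threshold by 2.32 percentage points.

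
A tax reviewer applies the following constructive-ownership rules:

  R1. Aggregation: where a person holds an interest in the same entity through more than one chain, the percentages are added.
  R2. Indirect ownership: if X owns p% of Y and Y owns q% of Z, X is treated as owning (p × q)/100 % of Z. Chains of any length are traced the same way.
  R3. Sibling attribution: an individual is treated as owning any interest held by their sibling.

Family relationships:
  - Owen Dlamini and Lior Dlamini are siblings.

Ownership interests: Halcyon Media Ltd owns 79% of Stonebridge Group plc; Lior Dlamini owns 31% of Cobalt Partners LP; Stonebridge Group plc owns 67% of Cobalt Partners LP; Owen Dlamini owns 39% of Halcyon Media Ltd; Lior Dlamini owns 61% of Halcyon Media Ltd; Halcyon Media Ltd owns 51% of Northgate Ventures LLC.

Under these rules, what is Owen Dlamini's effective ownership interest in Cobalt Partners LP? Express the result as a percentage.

83.93%

By sibling attribution (R3), Owen Dlamini is treated as also owning Lior Dlamini's interest in Halcyon Media Ltd, giving 39% + 61% = 100%.
By sibling attribution (R3), Owen Dlamini is treated as owning Lior Dlamini's 31% interest in Cobalt Partners LP.
Chain via Halcyon Media Ltd → Stonebridge Group plc (R2): 100% × 79% × 67% = 52.93% of Cobalt Partners LP.
Direct interest in Cobalt Partners LP: 31%.
Aggregating (R1): 52.93% + 31% = 83.93%.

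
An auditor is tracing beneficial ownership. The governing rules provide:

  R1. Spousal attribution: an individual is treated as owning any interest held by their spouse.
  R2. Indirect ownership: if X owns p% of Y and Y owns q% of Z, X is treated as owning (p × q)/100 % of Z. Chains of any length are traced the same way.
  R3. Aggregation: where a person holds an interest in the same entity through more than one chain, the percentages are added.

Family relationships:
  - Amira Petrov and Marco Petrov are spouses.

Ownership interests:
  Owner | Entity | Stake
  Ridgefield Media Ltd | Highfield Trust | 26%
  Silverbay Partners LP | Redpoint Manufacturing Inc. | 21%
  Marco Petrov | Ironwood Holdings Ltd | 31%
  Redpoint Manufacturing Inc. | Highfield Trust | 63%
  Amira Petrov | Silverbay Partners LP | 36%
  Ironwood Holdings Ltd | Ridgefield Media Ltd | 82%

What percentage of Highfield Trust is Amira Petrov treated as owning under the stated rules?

By spousal attribution (R1), Amira Petrov is treated as owning Marco Petrov's 31% interest in Ironwood Holdings Ltd.
Chain via Silverbay Partners LP → Redpoint Manufacturing Inc. (R2): 36% × 21% × 63% = 4.7628% of Highfield Trust.
Chain via Ironwood Holdings Ltd → Ridgefield Media Ltd (R2): 31% × 82% × 26% = 6.6092% of Highfield Trust.
Aggregating (R3): 4.7628% + 6.6092% = 11.372%.

11.372%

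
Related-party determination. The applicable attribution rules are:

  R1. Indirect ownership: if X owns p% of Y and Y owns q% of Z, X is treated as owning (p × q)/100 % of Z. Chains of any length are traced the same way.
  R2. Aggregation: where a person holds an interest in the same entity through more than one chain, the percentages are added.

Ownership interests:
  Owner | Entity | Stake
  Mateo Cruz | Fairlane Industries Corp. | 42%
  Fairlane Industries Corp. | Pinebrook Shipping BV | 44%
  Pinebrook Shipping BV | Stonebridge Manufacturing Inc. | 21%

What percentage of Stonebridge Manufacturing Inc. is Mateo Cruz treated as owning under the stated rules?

Chain via Fairlane Industries Corp. → Pinebrook Shipping BV (R1): 42% × 44% × 21% = 3.8808% of Stonebridge Manufacturing Inc.

3.8808%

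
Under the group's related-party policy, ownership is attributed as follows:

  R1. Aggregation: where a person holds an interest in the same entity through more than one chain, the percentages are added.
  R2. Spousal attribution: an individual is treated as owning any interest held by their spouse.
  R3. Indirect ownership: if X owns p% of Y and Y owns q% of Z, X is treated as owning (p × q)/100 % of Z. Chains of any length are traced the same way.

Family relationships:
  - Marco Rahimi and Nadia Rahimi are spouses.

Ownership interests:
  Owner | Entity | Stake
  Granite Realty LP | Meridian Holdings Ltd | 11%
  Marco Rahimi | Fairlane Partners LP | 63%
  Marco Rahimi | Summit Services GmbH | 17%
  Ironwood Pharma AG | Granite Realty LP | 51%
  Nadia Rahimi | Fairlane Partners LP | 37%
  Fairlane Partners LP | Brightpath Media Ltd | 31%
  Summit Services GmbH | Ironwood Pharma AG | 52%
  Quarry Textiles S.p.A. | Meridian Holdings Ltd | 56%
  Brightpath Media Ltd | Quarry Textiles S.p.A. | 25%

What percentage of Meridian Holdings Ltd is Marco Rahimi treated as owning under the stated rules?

By spousal attribution (R2), Marco Rahimi is treated as also owning Nadia Rahimi's interest in Fairlane Partners LP, giving 63% + 37% = 100%.
Chain via Summit Services GmbH → Ironwood Pharma AG → Granite Realty LP (R3): 17% × 52% × 51% × 11% = 0.495924% of Meridian Holdings Ltd.
Chain via Fairlane Partners LP → Brightpath Media Ltd → Quarry Textiles S.p.A. (R3): 100% × 31% × 25% × 56% = 4.34% of Meridian Holdings Ltd.
Aggregating (R1): 0.495924% + 4.34% = 4.835924%.

4.835924%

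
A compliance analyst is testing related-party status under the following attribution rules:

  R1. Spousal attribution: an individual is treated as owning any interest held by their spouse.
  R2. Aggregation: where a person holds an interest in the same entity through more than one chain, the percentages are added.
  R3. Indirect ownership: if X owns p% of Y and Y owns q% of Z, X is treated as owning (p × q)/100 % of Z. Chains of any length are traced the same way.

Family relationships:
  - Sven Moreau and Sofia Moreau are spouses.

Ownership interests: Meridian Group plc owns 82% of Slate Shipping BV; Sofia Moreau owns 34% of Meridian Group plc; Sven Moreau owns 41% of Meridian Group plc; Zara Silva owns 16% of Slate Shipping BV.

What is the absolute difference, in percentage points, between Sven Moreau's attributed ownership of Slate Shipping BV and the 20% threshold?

By spousal attribution (R1), Sven Moreau is treated as also owning Sofia Moreau's interest in Meridian Group plc, giving 41% + 34% = 75%.
Chain via Meridian Group plc (R3): 75% × 82% = 61.5% of Slate Shipping BV.
61.5% exceeds the 20% threshold by 41.5 percentage points.

41.5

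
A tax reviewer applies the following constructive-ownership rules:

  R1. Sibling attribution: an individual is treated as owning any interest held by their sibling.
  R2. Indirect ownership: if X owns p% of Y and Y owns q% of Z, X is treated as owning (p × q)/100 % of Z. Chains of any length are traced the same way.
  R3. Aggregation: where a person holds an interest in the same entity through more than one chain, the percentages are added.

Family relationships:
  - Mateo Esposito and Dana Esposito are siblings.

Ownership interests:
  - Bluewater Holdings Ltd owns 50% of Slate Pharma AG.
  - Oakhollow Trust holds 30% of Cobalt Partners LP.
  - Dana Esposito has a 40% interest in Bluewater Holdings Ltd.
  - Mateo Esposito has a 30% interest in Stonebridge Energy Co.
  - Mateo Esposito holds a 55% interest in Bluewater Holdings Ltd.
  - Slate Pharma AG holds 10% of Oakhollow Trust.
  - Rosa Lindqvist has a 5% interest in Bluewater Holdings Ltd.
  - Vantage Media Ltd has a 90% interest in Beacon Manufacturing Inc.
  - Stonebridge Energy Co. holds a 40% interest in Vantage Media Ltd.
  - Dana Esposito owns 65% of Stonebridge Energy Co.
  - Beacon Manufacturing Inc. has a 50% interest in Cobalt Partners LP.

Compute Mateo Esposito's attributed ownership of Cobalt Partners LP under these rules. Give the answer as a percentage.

18.525%

By sibling attribution (R1), Mateo Esposito is treated as also owning Dana Esposito's interest in Stonebridge Energy Co, giving 30% + 65% = 95%.
By sibling attribution (R1), Mateo Esposito is treated as also owning Dana Esposito's interest in Bluewater Holdings Ltd, giving 55% + 40% = 95%.
Chain via Stonebridge Energy Co. → Vantage Media Ltd → Beacon Manufacturing Inc. (R2): 95% × 40% × 90% × 50% = 17.1% of Cobalt Partners LP.
Chain via Bluewater Holdings Ltd → Slate Pharma AG → Oakhollow Trust (R2): 95% × 50% × 10% × 30% = 1.425% of Cobalt Partners LP.
Aggregating (R3): 17.1% + 1.425% = 18.525%.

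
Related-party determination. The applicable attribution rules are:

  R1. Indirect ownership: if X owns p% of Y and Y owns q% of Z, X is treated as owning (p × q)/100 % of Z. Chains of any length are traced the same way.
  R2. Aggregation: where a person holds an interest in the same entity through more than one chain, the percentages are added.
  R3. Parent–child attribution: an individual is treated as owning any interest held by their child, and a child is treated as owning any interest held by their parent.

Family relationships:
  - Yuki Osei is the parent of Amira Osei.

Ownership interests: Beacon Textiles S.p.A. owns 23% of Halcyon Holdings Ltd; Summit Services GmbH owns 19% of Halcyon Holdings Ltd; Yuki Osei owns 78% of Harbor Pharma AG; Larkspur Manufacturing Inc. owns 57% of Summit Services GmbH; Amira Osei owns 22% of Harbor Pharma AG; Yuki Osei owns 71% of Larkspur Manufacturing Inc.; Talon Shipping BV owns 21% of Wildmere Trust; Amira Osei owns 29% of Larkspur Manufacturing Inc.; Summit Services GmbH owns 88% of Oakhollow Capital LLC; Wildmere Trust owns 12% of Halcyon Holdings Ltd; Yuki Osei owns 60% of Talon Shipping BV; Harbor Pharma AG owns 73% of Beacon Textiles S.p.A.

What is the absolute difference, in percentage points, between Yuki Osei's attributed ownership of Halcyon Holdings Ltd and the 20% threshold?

By parent–child attribution (R3), Yuki Osei is treated as also owning Amira Osei's interest in Harbor Pharma AG, giving 78% + 22% = 100%.
By parent–child attribution (R3), Yuki Osei is treated as also owning Amira Osei's interest in Larkspur Manufacturing Inc, giving 71% + 29% = 100%.
Chain via Harbor Pharma AG → Beacon Textiles S.p.A. (R1): 100% × 73% × 23% = 16.79% of Halcyon Holdings Ltd.
Chain via Larkspur Manufacturing Inc. → Summit Services GmbH (R1): 100% × 57% × 19% = 10.83% of Halcyon Holdings Ltd.
Chain via Talon Shipping BV → Wildmere Trust (R1): 60% × 21% × 12% = 1.512% of Halcyon Holdings Ltd.
Aggregating (R2): 16.79% + 10.83% + 1.512% = 29.132%.
29.132% exceeds the 20% threshold by 9.132 percentage points.

9.132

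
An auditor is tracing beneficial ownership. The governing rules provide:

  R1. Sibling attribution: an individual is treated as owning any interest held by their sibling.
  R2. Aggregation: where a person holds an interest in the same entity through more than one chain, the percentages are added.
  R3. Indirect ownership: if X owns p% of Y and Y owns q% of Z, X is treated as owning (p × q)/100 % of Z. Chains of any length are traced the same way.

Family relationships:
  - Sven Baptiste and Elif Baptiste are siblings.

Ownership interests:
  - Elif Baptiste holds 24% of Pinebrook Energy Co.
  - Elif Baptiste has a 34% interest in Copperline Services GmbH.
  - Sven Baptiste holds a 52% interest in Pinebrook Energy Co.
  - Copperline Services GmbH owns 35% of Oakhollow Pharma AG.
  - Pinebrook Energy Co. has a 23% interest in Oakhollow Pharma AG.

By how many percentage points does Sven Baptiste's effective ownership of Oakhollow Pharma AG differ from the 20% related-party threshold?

9.38

By sibling attribution (R1), Sven Baptiste is treated as also owning Elif Baptiste's interest in Pinebrook Energy Co, giving 52% + 24% = 76%.
By sibling attribution (R1), Sven Baptiste is treated as owning Elif Baptiste's 34% interest in Copperline Services GmbH.
Chain via Pinebrook Energy Co. (R3): 76% × 23% = 17.48% of Oakhollow Pharma AG.
Chain via Copperline Services GmbH (R3): 34% × 35% = 11.9% of Oakhollow Pharma AG.
Aggregating (R2): 17.48% + 11.9% = 29.38%.
29.38% exceeds the 20% threshold by 9.38 percentage points.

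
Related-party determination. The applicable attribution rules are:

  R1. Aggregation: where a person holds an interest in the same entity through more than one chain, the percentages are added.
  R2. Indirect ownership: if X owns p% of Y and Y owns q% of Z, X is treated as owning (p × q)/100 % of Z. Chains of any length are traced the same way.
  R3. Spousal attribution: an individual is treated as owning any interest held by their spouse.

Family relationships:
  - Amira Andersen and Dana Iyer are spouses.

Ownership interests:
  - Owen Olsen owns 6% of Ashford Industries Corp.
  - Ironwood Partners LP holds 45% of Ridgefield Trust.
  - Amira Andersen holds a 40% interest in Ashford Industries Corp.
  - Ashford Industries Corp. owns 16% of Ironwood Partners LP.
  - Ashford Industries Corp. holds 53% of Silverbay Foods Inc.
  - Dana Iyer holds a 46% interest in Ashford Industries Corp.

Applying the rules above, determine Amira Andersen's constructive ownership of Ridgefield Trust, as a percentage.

6.192%

By spousal attribution (R3), Amira Andersen is treated as also owning Dana Iyer's interest in Ashford Industries Corp, giving 40% + 46% = 86%.
Chain via Ashford Industries Corp. → Ironwood Partners LP (R2): 86% × 16% × 45% = 6.192% of Ridgefield Trust.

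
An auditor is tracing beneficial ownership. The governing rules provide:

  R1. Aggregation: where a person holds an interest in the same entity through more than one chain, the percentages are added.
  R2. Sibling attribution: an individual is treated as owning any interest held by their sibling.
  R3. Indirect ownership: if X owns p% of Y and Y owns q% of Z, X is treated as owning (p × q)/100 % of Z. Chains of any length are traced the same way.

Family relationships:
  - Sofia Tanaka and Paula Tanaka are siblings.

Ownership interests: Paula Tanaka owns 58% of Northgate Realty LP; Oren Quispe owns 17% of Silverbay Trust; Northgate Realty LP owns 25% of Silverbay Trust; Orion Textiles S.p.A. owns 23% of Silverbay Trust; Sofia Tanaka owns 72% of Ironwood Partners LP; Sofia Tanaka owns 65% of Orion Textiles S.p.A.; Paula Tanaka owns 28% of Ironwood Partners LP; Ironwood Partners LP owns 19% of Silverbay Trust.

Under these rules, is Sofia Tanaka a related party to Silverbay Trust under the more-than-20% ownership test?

Yes

By sibling attribution (R2), Sofia Tanaka is treated as also owning Paula Tanaka's interest in Ironwood Partners LP, giving 72% + 28% = 100%.
By sibling attribution (R2), Sofia Tanaka is treated as owning Paula Tanaka's 58% interest in Northgate Realty LP.
Chain via Ironwood Partners LP (R3): 100% × 19% = 19% of Silverbay Trust.
Chain via Orion Textiles S.p.A. (R3): 65% × 23% = 14.95% of Silverbay Trust.
Chain via Northgate Realty LP (R3): 58% × 25% = 14.5% of Silverbay Trust.
Aggregating (R1): 19% + 14.95% + 14.5% = 48.45%.
48.45% exceeds the 20% threshold, so Sofia is a related party to Silverbay Trust.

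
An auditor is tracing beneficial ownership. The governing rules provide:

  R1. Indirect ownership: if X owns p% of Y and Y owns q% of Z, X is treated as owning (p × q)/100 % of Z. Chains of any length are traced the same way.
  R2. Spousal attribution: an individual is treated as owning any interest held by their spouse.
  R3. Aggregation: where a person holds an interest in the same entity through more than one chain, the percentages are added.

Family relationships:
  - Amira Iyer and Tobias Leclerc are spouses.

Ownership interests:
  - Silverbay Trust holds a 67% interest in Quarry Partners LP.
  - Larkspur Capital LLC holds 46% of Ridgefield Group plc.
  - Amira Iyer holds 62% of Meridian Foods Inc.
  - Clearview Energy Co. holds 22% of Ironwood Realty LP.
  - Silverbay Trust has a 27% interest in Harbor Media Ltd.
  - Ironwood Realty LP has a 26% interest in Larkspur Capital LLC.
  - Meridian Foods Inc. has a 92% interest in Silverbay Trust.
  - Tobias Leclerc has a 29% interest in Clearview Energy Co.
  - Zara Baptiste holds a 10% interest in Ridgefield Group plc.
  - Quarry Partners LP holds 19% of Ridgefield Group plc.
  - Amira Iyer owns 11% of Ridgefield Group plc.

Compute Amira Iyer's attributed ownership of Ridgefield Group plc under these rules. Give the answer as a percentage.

19.02424%

By spousal attribution (R2), Amira Iyer is treated as owning Tobias Leclerc's 29% interest in Clearview Energy Co.
Chain via Meridian Foods Inc. → Silverbay Trust → Quarry Partners LP (R1): 62% × 92% × 67% × 19% = 7.261192% of Ridgefield Group plc.
Direct interest in Ridgefield Group plc: 11%.
Chain via Clearview Energy Co. → Ironwood Realty LP → Larkspur Capital LLC (R1): 29% × 22% × 26% × 46% = 0.763048% of Ridgefield Group plc.
Aggregating (R3): 7.261192% + 11% + 0.763048% = 19.02424%.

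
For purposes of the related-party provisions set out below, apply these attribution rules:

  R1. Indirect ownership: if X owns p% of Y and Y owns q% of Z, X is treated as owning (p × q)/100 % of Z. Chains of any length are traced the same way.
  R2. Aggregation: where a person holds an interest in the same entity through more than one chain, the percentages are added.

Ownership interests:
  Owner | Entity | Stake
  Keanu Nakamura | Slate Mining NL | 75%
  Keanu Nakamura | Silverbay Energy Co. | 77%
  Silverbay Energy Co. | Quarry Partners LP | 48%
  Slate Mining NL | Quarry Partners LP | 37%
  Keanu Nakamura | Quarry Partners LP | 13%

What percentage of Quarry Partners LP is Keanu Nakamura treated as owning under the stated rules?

Chain via Silverbay Energy Co. (R1): 77% × 48% = 36.96% of Quarry Partners LP.
Chain via Slate Mining NL (R1): 75% × 37% = 27.75% of Quarry Partners LP.
Direct interest in Quarry Partners LP: 13%.
Aggregating (R2): 36.96% + 27.75% + 13% = 77.71%.

77.71%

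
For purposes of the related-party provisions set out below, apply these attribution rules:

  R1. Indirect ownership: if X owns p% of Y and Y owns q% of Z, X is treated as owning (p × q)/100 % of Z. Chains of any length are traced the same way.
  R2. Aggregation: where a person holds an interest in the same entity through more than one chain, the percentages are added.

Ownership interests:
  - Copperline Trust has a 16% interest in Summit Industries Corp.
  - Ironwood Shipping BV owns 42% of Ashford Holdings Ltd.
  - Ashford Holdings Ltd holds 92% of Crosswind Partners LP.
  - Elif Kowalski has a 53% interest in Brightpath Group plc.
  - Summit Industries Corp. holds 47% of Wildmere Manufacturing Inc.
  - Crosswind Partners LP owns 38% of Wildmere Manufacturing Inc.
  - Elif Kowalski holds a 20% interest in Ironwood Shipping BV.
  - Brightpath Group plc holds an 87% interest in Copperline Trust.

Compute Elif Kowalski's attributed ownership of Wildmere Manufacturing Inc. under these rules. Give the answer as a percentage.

Chain via Ironwood Shipping BV → Ashford Holdings Ltd → Crosswind Partners LP (R1): 20% × 42% × 92% × 38% = 2.93664% of Wildmere Manufacturing Inc.
Chain via Brightpath Group plc → Copperline Trust → Summit Industries Corp. (R1): 53% × 87% × 16% × 47% = 3.467472% of Wildmere Manufacturing Inc.
Aggregating (R2): 2.93664% + 3.467472% = 6.404112%.

6.404112%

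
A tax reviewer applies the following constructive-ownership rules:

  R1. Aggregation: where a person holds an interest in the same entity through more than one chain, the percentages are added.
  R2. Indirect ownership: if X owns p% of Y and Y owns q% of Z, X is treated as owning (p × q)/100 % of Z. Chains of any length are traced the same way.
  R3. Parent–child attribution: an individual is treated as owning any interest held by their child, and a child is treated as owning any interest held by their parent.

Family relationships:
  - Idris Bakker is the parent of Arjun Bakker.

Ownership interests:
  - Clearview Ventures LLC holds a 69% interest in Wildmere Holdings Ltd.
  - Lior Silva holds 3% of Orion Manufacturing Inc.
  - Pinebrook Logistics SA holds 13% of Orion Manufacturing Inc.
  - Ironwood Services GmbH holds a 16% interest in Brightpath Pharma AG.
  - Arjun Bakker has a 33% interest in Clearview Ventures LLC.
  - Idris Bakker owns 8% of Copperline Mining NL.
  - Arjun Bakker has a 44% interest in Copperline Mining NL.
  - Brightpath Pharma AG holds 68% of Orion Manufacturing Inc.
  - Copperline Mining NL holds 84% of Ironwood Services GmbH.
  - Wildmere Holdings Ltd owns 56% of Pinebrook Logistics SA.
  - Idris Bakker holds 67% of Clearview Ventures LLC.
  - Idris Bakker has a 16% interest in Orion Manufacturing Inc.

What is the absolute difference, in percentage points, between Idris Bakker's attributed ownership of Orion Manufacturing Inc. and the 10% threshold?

By parent–child attribution (R3), Idris Bakker is treated as also owning Arjun Bakker's interest in Copperline Mining NL, giving 8% + 44% = 52%.
By parent–child attribution (R3), Idris Bakker is treated as also owning Arjun Bakker's interest in Clearview Ventures LLC, giving 67% + 33% = 100%.
Chain via Copperline Mining NL → Ironwood Services GmbH → Brightpath Pharma AG (R2): 52% × 84% × 16% × 68% = 4.752384% of Orion Manufacturing Inc.
Chain via Clearview Ventures LLC → Wildmere Holdings Ltd → Pinebrook Logistics SA (R2): 100% × 69% × 56% × 13% = 5.0232% of Orion Manufacturing Inc.
Direct interest in Orion Manufacturing Inc: 16%.
Aggregating (R1): 4.752384% + 5.0232% + 16% = 25.775584%.
25.775584% exceeds the 10% threshold by 15.775584 percentage points.

15.775584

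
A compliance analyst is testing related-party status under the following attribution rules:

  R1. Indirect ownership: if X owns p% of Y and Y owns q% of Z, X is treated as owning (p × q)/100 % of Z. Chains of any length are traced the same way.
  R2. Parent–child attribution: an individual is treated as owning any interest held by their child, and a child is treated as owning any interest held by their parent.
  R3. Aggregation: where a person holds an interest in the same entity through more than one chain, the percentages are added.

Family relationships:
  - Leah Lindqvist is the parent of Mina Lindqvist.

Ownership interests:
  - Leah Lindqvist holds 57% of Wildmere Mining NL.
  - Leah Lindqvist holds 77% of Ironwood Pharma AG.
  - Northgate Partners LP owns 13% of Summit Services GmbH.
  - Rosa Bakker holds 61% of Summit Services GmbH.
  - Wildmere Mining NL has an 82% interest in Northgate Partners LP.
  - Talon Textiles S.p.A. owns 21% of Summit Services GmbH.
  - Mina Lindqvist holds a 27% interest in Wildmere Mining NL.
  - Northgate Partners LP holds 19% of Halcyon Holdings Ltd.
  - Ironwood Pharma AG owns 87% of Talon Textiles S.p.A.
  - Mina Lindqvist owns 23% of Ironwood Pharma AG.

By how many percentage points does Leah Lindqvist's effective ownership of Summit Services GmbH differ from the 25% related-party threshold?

By parent–child attribution (R2), Leah Lindqvist is treated as also owning Mina Lindqvist's interest in Ironwood Pharma AG, giving 77% + 23% = 100%.
By parent–child attribution (R2), Leah Lindqvist is treated as also owning Mina Lindqvist's interest in Wildmere Mining NL, giving 57% + 27% = 84%.
Chain via Ironwood Pharma AG → Talon Textiles S.p.A. (R1): 100% × 87% × 21% = 18.27% of Summit Services GmbH.
Chain via Wildmere Mining NL → Northgate Partners LP (R1): 84% × 82% × 13% = 8.9544% of Summit Services GmbH.
Aggregating (R3): 18.27% + 8.9544% = 27.2244%.
27.2244% exceeds the 25% threshold by 2.2244 percentage points.

2.2244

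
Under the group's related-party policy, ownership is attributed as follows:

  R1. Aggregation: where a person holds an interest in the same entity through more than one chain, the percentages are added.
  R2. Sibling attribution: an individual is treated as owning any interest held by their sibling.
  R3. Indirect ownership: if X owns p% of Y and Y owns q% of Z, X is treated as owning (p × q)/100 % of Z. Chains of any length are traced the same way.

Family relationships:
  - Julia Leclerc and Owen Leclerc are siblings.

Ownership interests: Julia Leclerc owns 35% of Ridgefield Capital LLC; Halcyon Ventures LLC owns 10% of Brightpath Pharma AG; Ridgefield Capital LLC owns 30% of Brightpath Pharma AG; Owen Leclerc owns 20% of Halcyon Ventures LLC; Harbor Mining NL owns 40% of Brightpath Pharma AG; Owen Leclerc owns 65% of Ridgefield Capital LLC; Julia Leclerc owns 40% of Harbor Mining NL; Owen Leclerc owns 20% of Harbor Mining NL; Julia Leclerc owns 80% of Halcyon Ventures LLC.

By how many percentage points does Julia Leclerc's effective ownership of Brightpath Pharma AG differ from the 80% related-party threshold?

16

By sibling attribution (R2), Julia Leclerc is treated as also owning Owen Leclerc's interest in Halcyon Ventures LLC, giving 80% + 20% = 100%.
By sibling attribution (R2), Julia Leclerc is treated as also owning Owen Leclerc's interest in Ridgefield Capital LLC, giving 35% + 65% = 100%.
By sibling attribution (R2), Julia Leclerc is treated as also owning Owen Leclerc's interest in Harbor Mining NL, giving 40% + 20% = 60%.
Chain via Halcyon Ventures LLC (R3): 100% × 10% = 10% of Brightpath Pharma AG.
Chain via Ridgefield Capital LLC (R3): 100% × 30% = 30% of Brightpath Pharma AG.
Chain via Harbor Mining NL (R3): 60% × 40% = 24% of Brightpath Pharma AG.
Aggregating (R1): 10% + 30% + 24% = 64%.
64% falls short of the 80% threshold by 16 percentage points.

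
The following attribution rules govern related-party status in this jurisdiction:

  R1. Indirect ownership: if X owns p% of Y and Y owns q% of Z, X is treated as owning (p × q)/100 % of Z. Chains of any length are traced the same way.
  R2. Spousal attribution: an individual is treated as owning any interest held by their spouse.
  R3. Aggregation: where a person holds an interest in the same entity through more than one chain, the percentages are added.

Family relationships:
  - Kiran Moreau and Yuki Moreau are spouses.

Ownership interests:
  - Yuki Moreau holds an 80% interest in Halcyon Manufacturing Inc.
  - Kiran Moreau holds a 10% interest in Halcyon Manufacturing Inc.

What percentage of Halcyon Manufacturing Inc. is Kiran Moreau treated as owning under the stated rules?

90%

By spousal attribution (R2), Kiran Moreau is treated as also owning Yuki Moreau's interest in Halcyon Manufacturing Inc, giving 10% + 80% = 90%.
Direct interest in Halcyon Manufacturing Inc: 90%.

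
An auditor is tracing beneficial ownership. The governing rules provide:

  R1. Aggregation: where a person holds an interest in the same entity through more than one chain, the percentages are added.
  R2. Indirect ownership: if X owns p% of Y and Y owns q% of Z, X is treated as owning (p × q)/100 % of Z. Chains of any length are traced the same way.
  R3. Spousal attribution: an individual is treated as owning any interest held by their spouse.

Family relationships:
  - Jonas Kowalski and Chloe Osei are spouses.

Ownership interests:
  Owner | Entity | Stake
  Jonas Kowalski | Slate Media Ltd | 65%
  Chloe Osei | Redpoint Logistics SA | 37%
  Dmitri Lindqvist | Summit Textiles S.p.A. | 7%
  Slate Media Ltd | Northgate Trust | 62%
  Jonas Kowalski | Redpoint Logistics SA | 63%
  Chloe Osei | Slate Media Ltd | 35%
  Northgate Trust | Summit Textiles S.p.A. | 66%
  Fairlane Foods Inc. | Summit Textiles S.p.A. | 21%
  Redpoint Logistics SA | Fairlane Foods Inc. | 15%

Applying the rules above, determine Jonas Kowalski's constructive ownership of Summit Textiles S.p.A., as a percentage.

44.07%

By spousal attribution (R3), Jonas Kowalski is treated as also owning Chloe Osei's interest in Redpoint Logistics SA, giving 63% + 37% = 100%.
By spousal attribution (R3), Jonas Kowalski is treated as also owning Chloe Osei's interest in Slate Media Ltd, giving 65% + 35% = 100%.
Chain via Redpoint Logistics SA → Fairlane Foods Inc. (R2): 100% × 15% × 21% = 3.15% of Summit Textiles S.p.A.
Chain via Slate Media Ltd → Northgate Trust (R2): 100% × 62% × 66% = 40.92% of Summit Textiles S.p.A.
Aggregating (R1): 3.15% + 40.92% = 44.07%.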